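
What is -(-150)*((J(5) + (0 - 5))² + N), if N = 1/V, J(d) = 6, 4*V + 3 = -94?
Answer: 13950/97 ≈ 143.81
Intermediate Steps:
V = -97/4 (V = -¾ + (¼)*(-94) = -¾ - 47/2 = -97/4 ≈ -24.250)
N = -4/97 (N = 1/(-97/4) = -4/97 ≈ -0.041237)
-(-150)*((J(5) + (0 - 5))² + N) = -(-150)*((6 + (0 - 5))² - 4/97) = -(-150)*((6 - 5)² - 4/97) = -(-150)*(1² - 4/97) = -(-150)*(1 - 4/97) = -(-150)*93/97 = -1*(-13950/97) = 13950/97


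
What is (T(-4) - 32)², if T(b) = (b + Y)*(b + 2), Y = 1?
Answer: 676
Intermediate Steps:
T(b) = (1 + b)*(2 + b) (T(b) = (b + 1)*(b + 2) = (1 + b)*(2 + b))
(T(-4) - 32)² = ((2 + (-4)² + 3*(-4)) - 32)² = ((2 + 16 - 12) - 32)² = (6 - 32)² = (-26)² = 676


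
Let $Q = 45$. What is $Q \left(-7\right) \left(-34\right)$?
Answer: $10710$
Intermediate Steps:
$Q \left(-7\right) \left(-34\right) = 45 \left(-7\right) \left(-34\right) = \left(-315\right) \left(-34\right) = 10710$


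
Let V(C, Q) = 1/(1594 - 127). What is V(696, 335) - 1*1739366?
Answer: -2551649921/1467 ≈ -1.7394e+6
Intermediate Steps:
V(C, Q) = 1/1467
V(696, 335) - 1*1739366 = 1/1467 - 1*1739366 = 1/1467 - 1739366 = -2551649921/1467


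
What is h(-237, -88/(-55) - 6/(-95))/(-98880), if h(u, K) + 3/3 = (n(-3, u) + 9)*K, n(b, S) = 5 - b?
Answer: -2591/9393600 ≈ -0.00027583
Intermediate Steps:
h(u, K) = -1 + 17*K (h(u, K) = -1 + ((5 - 1*(-3)) + 9)*K = -1 + ((5 + 3) + 9)*K = -1 + (8 + 9)*K = -1 + 17*K)
h(-237, -88/(-55) - 6/(-95))/(-98880) = (-1 + 17*(-88/(-55) - 6/(-95)))/(-98880) = (-1 + 17*(-88*(-1/55) - 6*(-1/95)))*(-1/98880) = (-1 + 17*(8/5 + 6/95))*(-1/98880) = (-1 + 17*(158/95))*(-1/98880) = (-1 + 2686/95)*(-1/98880) = (2591/95)*(-1/98880) = -2591/9393600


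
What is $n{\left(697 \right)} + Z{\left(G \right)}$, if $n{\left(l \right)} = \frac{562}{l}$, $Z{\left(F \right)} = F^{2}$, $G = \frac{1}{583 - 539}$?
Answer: $\frac{1088729}{1349392} \approx 0.80683$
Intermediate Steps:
$G = \frac{1}{44} \approx 0.022727$
$n{\left(697 \right)} + Z{\left(G \right)} = \frac{562}{697} + \left(\frac{1}{44}\right)^{2} = 562 \cdot \frac{1}{697} + \frac{1}{1936} = \frac{562}{697} + \frac{1}{1936} = \frac{1088729}{1349392}$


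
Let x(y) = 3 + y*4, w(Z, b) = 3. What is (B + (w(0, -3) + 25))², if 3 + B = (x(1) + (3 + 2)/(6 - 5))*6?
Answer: 9409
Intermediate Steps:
x(y) = 3 + 4*y
B = 69 (B = -3 + ((3 + 4*1) + (3 + 2)/(6 - 5))*6 = -3 + ((3 + 4) + 5/1)*6 = -3 + (7 + 5*1)*6 = -3 + (7 + 5)*6 = -3 + 12*6 = -3 + 72 = 69)
(B + (w(0, -3) + 25))² = (69 + (3 + 25))² = (69 + 28)² = 97² = 9409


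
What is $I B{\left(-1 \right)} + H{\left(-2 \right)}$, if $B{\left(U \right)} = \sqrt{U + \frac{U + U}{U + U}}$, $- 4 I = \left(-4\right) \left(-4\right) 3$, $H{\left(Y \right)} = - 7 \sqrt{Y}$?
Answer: $- 7 i \sqrt{2} \approx - 9.8995 i$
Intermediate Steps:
$I = -12$ ($I = - \frac{\left(-4\right) \left(-4\right) 3}{4} = - \frac{16 \cdot 3}{4} = \left(- \frac{1}{4}\right) 48 = -12$)
$B{\left(U \right)} = \sqrt{1 + U}$ ($B{\left(U \right)} = \sqrt{U + \frac{2 U}{2 U}} = \sqrt{U + 2 U \frac{1}{2 U}} = \sqrt{U + 1} = \sqrt{1 + U}$)
$I B{\left(-1 \right)} + H{\left(-2 \right)} = - 12 \sqrt{1 - 1} - 7 \sqrt{-2} = - 12 \sqrt{0} - 7 i \sqrt{2} = \left(-12\right) 0 - 7 i \sqrt{2} = 0 - 7 i \sqrt{2} = - 7 i \sqrt{2}$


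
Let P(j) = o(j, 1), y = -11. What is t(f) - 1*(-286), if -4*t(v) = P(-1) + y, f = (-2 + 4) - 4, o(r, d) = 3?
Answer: 288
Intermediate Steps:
f = -2 (f = 2 - 4 = -2)
P(j) = 3
t(v) = 2 (t(v) = -(3 - 11)/4 = -¼*(-8) = 2)
t(f) - 1*(-286) = 2 - 1*(-286) = 2 + 286 = 288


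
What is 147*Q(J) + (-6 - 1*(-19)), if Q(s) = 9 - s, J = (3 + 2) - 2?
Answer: 895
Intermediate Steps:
J = 3 (J = 5 - 2 = 3)
147*Q(J) + (-6 - 1*(-19)) = 147*(9 - 1*3) + (-6 - 1*(-19)) = 147*(9 - 3) + (-6 + 19) = 147*6 + 13 = 882 + 13 = 895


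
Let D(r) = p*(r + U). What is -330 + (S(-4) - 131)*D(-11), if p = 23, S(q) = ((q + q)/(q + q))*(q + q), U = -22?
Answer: 105171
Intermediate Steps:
S(q) = 2*q (S(q) = ((2*q)/((2*q)))*(2*q) = ((2*q)*(1/(2*q)))*(2*q) = 1*(2*q) = 2*q)
D(r) = -506 + 23*r (D(r) = 23*(r - 22) = 23*(-22 + r) = -506 + 23*r)
-330 + (S(-4) - 131)*D(-11) = -330 + (2*(-4) - 131)*(-506 + 23*(-11)) = -330 + (-8 - 131)*(-506 - 253) = -330 - 139*(-759) = -330 + 105501 = 105171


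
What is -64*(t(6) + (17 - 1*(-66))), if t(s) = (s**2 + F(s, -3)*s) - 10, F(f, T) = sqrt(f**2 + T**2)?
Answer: -6976 - 1152*sqrt(5) ≈ -9552.0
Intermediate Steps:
F(f, T) = sqrt(T**2 + f**2)
t(s) = -10 + s**2 + s*sqrt(9 + s**2) (t(s) = (s**2 + sqrt((-3)**2 + s**2)*s) - 10 = (s**2 + sqrt(9 + s**2)*s) - 10 = (s**2 + s*sqrt(9 + s**2)) - 10 = -10 + s**2 + s*sqrt(9 + s**2))
-64*(t(6) + (17 - 1*(-66))) = -64*((-10 + 6**2 + 6*sqrt(9 + 6**2)) + (17 - 1*(-66))) = -64*((-10 + 36 + 6*sqrt(9 + 36)) + (17 + 66)) = -64*((-10 + 36 + 6*sqrt(45)) + 83) = -64*((-10 + 36 + 6*(3*sqrt(5))) + 83) = -64*((-10 + 36 + 18*sqrt(5)) + 83) = -64*((26 + 18*sqrt(5)) + 83) = -64*(109 + 18*sqrt(5)) = -6976 - 1152*sqrt(5)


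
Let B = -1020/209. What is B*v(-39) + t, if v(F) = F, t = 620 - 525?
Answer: 59635/209 ≈ 285.33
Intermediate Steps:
t = 95
B = -1020/209 (B = -1020*1/209 = -1020/209 ≈ -4.8804)
B*v(-39) + t = -1020/209*(-39) + 95 = 39780/209 + 95 = 59635/209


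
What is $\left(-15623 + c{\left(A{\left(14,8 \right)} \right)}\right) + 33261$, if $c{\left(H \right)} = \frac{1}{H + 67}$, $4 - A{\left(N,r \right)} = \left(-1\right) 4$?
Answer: $\frac{1322851}{75} \approx 17638.0$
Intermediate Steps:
$A{\left(N,r \right)} = 8$ ($A{\left(N,r \right)} = 4 - \left(-1\right) 4 = 4 - -4 = 4 + 4 = 8$)
$c{\left(H \right)} = \frac{1}{67 + H}$
$\left(-15623 + c{\left(A{\left(14,8 \right)} \right)}\right) + 33261 = \left(-15623 + \frac{1}{67 + 8}\right) + 33261 = \left(-15623 + \frac{1}{75}\right) + 33261 = - \frac{1171724}{75} + 33261 = \frac{1322851}{75}$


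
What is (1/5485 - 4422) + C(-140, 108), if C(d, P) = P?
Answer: -23662289/5485 ≈ -4314.0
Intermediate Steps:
(1/5485 - 4422) + C(-140, 108) = (1/5485 - 4422) + 108 = -24254669/5485 + 108 = -23662289/5485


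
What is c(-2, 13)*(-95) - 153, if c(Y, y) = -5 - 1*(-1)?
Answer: 227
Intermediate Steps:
c(Y, y) = -4 (c(Y, y) = -5 + 1 = -4)
c(-2, 13)*(-95) - 153 = -4*(-95) - 153 = 380 - 153 = 227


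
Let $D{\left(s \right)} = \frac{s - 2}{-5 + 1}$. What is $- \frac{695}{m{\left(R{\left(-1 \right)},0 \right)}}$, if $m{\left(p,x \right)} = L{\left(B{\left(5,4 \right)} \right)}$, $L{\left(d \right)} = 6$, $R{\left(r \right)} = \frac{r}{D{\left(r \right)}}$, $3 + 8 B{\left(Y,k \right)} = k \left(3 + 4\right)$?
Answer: $- \frac{695}{6} \approx -115.83$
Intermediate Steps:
$B{\left(Y,k \right)} = - \frac{3}{8} + \frac{7 k}{8}$ ($B{\left(Y,k \right)} = - \frac{3}{8} + \frac{k \left(3 + 4\right)}{8} = - \frac{3}{8} + \frac{k 7}{8} = - \frac{3}{8} + \frac{7 k}{8}$)
$D{\left(s \right)} = \frac{1}{2} - \frac{s}{4}$ ($D{\left(s \right)} = \frac{-2 + s}{-4} = \left(-2 + s\right) \left(- \frac{1}{4}\right) = \frac{1}{2} - \frac{s}{4}$)
$R{\left(r \right)} = \frac{r}{\frac{1}{2} - \frac{r}{4}}$
$m{\left(p,x \right)} = 6$
$- \frac{695}{m{\left(R{\left(-1 \right)},0 \right)}} = - \frac{695}{6}$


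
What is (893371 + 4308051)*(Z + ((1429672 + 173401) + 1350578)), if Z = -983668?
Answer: 10246712915826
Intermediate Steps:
(893371 + 4308051)*(Z + ((1429672 + 173401) + 1350578)) = (893371 + 4308051)*(-983668 + ((1429672 + 173401) + 1350578)) = 5201422*(-983668 + (1603073 + 1350578)) = 5201422*(-983668 + 2953651) = 5201422*1969983 = 10246712915826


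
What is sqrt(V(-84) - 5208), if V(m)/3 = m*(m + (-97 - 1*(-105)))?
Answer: 2*sqrt(3486) ≈ 118.08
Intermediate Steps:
V(m) = 3*m*(8 + m) (V(m) = 3*(m*(m + (-97 - 1*(-105)))) = 3*(m*(m + (-97 + 105))) = 3*(m*(m + 8)) = 3*(m*(8 + m)) = 3*m*(8 + m))
sqrt(V(-84) - 5208) = sqrt(3*(-84)*(8 - 84) - 5208) = sqrt(3*(-84)*(-76) - 5208) = sqrt(19152 - 5208) = sqrt(13944) = 2*sqrt(3486)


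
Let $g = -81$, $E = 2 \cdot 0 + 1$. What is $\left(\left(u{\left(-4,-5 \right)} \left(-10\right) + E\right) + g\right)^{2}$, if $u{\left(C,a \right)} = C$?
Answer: $1600$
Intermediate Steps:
$E = 1$ ($E = 0 + 1 = 1$)
$\left(\left(u{\left(-4,-5 \right)} \left(-10\right) + E\right) + g\right)^{2} = \left(\left(\left(-4\right) \left(-10\right) + 1\right) - 81\right)^{2} = \left(\left(40 + 1\right) - 81\right)^{2} = \left(41 - 81\right)^{2} = \left(-40\right)^{2} = 1600$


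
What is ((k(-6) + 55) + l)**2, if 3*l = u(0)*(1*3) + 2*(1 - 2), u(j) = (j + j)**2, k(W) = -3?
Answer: 23716/9 ≈ 2635.1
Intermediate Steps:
u(j) = 4*j**2 (u(j) = (2*j)**2 = 4*j**2)
l = -2/3 (l = ((4*0**2)*(1*3) + 2*(1 - 2))/3 = ((4*0)*3 + 2*(-1))/3 = (0*3 - 2)/3 = (0 - 2)/3 = (1/3)*(-2) = -2/3 ≈ -0.66667)
((k(-6) + 55) + l)**2 = ((-3 + 55) - 2/3)**2 = (52 - 2/3)**2 = (154/3)**2 = 23716/9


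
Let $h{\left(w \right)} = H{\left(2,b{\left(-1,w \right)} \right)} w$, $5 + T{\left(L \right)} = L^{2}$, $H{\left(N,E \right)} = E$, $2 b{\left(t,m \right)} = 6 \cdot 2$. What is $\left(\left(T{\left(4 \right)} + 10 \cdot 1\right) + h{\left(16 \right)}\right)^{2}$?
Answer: $13689$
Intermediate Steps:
$b{\left(t,m \right)} = 6$ ($b{\left(t,m \right)} = \frac{6 \cdot 2}{2} = \frac{1}{2} \cdot 12 = 6$)
$T{\left(L \right)} = -5 + L^{2}$
$h{\left(w \right)} = 6 w$
$\left(\left(T{\left(4 \right)} + 10 \cdot 1\right) + h{\left(16 \right)}\right)^{2} = \left(\left(\left(-5 + 4^{2}\right) + 10 \cdot 1\right) + 6 \cdot 16\right)^{2} = \left(\left(\left(-5 + 16\right) + 10\right) + 96\right)^{2} = \left(\left(11 + 10\right) + 96\right)^{2} = \left(21 + 96\right)^{2} = 117^{2} = 13689$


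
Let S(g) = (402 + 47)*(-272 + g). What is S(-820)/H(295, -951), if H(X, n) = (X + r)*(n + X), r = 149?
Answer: 40859/24272 ≈ 1.6834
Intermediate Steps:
H(X, n) = (149 + X)*(X + n) (H(X, n) = (X + 149)*(n + X) = (149 + X)*(X + n))
S(g) = -122128 + 449*g (S(g) = 449*(-272 + g) = -122128 + 449*g)
S(-820)/H(295, -951) = (-122128 + 449*(-820))/(295² + 149*295 + 149*(-951) + 295*(-951)) = (-122128 - 368180)/(87025 + 43955 - 141699 - 280545) = -490308/(-291264) = -490308*(-1/291264) = 40859/24272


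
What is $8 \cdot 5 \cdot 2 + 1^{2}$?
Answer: $81$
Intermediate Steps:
$8 \cdot 5 \cdot 2 + 1^{2} = 8 \cdot 10 + 1 = 80 + 1 = 81$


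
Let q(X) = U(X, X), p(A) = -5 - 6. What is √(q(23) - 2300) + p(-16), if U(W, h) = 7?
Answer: -11 + I*√2293 ≈ -11.0 + 47.885*I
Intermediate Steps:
p(A) = -11
q(X) = 7
√(q(23) - 2300) + p(-16) = √(7 - 2300) - 11 = √(-2293) - 11 = I*√2293 - 11 = -11 + I*√2293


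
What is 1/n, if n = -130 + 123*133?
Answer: 1/16229 ≈ 6.1618e-5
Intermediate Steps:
n = 16229 (n = -130 + 16359 = 16229)
1/n = 1/16229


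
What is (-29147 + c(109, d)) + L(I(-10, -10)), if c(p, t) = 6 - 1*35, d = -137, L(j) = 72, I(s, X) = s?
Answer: -29104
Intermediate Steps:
c(p, t) = -29 (c(p, t) = 6 - 35 = -29)
(-29147 + c(109, d)) + L(I(-10, -10)) = (-29147 - 29) + 72 = -29176 + 72 = -29104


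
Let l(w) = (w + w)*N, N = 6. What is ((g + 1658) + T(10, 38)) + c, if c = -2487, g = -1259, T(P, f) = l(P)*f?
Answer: 2472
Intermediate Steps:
l(w) = 12*w (l(w) = (w + w)*6 = (2*w)*6 = 12*w)
T(P, f) = 12*P*f (T(P, f) = (12*P)*f = 12*P*f)
((g + 1658) + T(10, 38)) + c = ((-1259 + 1658) + 12*10*38) - 2487 = (399 + 4560) - 2487 = 4959 - 2487 = 2472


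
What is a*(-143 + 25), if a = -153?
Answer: 18054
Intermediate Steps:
a*(-143 + 25) = -153*(-143 + 25) = -153*(-118) = 18054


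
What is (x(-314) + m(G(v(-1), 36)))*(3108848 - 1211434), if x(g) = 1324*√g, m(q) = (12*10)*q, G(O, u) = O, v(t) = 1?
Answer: 227689680 + 2512176136*I*√314 ≈ 2.2769e+8 + 4.4516e+10*I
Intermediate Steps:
m(q) = 120*q
(x(-314) + m(G(v(-1), 36)))*(3108848 - 1211434) = (1324*√(-314) + 120*1)*(3108848 - 1211434) = (1324*(I*√314) + 120)*1897414 = (1324*I*√314 + 120)*1897414 = (120 + 1324*I*√314)*1897414 = 227689680 + 2512176136*I*√314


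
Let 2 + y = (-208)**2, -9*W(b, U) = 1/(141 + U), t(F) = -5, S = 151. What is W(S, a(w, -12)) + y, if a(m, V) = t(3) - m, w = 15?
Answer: 47112317/1089 ≈ 43262.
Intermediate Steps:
a(m, V) = -5 - m
W(b, U) = -1/(9*(141 + U))
y = 43262 (y = -2 + (-208)**2 = -2 + 43264 = 43262)
W(S, a(w, -12)) + y = -1/(1269 + 9*(-5 - 1*15)) + 43262 = -1/(1269 + 9*(-5 - 15)) + 43262 = -1/(1269 + 9*(-20)) + 43262 = -1/(1269 - 180) + 43262 = -1/1089 + 43262 = 47112317/1089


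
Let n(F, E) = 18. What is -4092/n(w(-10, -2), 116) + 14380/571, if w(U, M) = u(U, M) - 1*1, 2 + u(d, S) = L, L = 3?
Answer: -346282/1713 ≈ -202.15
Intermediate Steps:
u(d, S) = 1 (u(d, S) = -2 + 3 = 1)
w(U, M) = 0 (w(U, M) = 1 - 1*1 = 1 - 1 = 0)
-4092/n(w(-10, -2), 116) + 14380/571 = -4092/18 + 14380/571 = -4092*1/18 + 14380*(1/571) = -682/3 + 14380/571 = -346282/1713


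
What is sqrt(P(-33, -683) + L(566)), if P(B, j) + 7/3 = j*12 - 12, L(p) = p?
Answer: I*sqrt(68799)/3 ≈ 87.432*I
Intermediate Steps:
P(B, j) = -43/3 + 12*j (P(B, j) = -7/3 + (j*12 - 12) = -7/3 + (12*j - 12) = -7/3 + (-12 + 12*j) = -43/3 + 12*j)
sqrt(P(-33, -683) + L(566)) = sqrt((-43/3 + 12*(-683)) + 566) = sqrt((-43/3 - 8196) + 566) = sqrt(-24631/3 + 566) = sqrt(-22933/3) = I*sqrt(68799)/3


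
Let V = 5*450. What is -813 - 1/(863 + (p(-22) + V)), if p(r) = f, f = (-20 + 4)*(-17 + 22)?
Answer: -2465830/3033 ≈ -813.00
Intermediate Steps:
V = 2250
f = -80 (f = -16*5 = -80)
p(r) = -80
-813 - 1/(863 + (p(-22) + V)) = -813 - 1/(863 + (-80 + 2250)) = -813 - 1/(863 + 2170) = -813 - 1/3033 = -2465830/3033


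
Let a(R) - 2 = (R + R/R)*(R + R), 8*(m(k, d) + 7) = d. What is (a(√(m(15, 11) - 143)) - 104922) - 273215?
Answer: -1513729/4 + I*√2378/2 ≈ -3.7843e+5 + 24.382*I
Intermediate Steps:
m(k, d) = -7 + d/8
a(R) = 2 + 2*R*(1 + R) (a(R) = 2 + (R + R/R)*(R + R) = 2 + (R + 1)*(2*R) = 2 + (1 + R)*(2*R) = 2 + 2*R*(1 + R))
(a(√(m(15, 11) - 143)) - 104922) - 273215 = ((2 + 2*√((-7 + (⅛)*11) - 143) + 2*(√((-7 + (⅛)*11) - 143))²) - 104922) - 273215 = ((2 + 2*√((-7 + 11/8) - 143) + 2*(√((-7 + 11/8) - 143))²) - 104922) - 273215 = ((2 + 2*√(-45/8 - 143) + 2*(√(-45/8 - 143))²) - 104922) - 273215 = ((2 + 2*√(-1189/8) + 2*(√(-1189/8))²) - 104922) - 273215 = ((2 + 2*(I*√2378/4) + 2*(I*√2378/4)²) - 104922) - 273215 = ((2 + I*√2378/2 + 2*(-1189/8)) - 104922) - 273215 = ((2 + I*√2378/2 - 1189/4) - 104922) - 273215 = ((-1181/4 + I*√2378/2) - 104922) - 273215 = (-420869/4 + I*√2378/2) - 273215 = -1513729/4 + I*√2378/2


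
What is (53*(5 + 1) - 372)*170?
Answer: -9180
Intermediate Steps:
(53*(5 + 1) - 372)*170 = (53*6 - 372)*170 = (318 - 372)*170 = -54*170 = -9180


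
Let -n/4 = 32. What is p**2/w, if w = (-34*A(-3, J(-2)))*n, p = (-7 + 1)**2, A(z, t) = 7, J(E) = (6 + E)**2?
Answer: 81/1904 ≈ 0.042542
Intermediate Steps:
n = -128 (n = -4*32 = -128)
p = 36 (p = (-6)**2 = 36)
w = 30464 (w = -34*7*(-128) = -238*(-128) = 30464)
p**2/w = 36**2/30464 = 1296*(1/30464) = 81/1904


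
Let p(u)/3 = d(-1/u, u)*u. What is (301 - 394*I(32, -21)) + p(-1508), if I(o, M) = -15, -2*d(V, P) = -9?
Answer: -14147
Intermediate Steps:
d(V, P) = 9/2 (d(V, P) = -½*(-9) = 9/2)
p(u) = 27*u/2 (p(u) = 3*(9*u/2) = 27*u/2)
(301 - 394*I(32, -21)) + p(-1508) = (301 - 394*(-15)) + (27/2)*(-1508) = (301 + 5910) - 20358 = 6211 - 20358 = -14147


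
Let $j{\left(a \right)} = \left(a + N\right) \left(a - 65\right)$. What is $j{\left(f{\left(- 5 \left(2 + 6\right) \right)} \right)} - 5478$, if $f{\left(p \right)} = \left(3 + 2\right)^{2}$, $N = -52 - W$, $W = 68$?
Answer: $-1678$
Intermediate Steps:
$N = -120$ ($N = -52 - 68 = -120$)
$f{\left(p \right)} = 25$ ($f{\left(p \right)} = 5^{2} = 25$)
$j{\left(a \right)} = \left(-120 + a\right) \left(-65 + a\right)$ ($j{\left(a \right)} = \left(a - 120\right) \left(a - 65\right) = \left(-120 + a\right) \left(-65 + a\right)$)
$j{\left(f{\left(- 5 \left(2 + 6\right) \right)} \right)} - 5478 = \left(7800 + 25^{2} - 4625\right) - 5478 = \left(7800 + 625 - 4625\right) - 5478 = 3800 - 5478 = -1678$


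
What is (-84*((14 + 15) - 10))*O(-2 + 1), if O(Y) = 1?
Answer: -1596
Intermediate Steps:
(-84*((14 + 15) - 10))*O(-2 + 1) = -84*((14 + 15) - 10)*1 = -84*(29 - 10)*1 = -84*19*1 = -1596*1 = -1596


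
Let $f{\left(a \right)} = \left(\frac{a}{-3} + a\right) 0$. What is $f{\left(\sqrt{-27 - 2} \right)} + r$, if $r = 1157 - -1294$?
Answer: $2451$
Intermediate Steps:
$f{\left(a \right)} = 0$ ($f{\left(a \right)} = \left(a \left(- \frac{1}{3}\right) + a\right) 0 = \left(- \frac{a}{3} + a\right) 0 = \frac{2 a}{3} \cdot 0 = 0$)
$r = 2451$ ($r = 1157 + 1294 = 2451$)
$f{\left(\sqrt{-27 - 2} \right)} + r = 0 + 2451 = 2451$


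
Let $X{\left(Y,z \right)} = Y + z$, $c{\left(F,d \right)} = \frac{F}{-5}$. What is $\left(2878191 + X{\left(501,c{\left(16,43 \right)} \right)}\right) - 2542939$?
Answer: $\frac{1678749}{5} \approx 3.3575 \cdot 10^{5}$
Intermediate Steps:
$c{\left(F,d \right)} = - \frac{F}{5}$ ($c{\left(F,d \right)} = F \left(- \frac{1}{5}\right) = - \frac{F}{5}$)
$\left(2878191 + X{\left(501,c{\left(16,43 \right)} \right)}\right) - 2542939 = \left(2878191 + \left(501 - \frac{16}{5}\right)\right) - 2542939 = \left(2878191 + \frac{2489}{5}\right) - 2542939 = \frac{14393444}{5} - 2542939 = \frac{1678749}{5}$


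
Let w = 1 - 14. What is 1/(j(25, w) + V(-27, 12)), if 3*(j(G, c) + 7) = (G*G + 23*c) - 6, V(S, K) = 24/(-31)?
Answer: 93/9197 ≈ 0.010112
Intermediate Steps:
V(S, K) = -24/31 (V(S, K) = 24*(-1/31) = -24/31)
w = -13
j(G, c) = -9 + G²/3 + 23*c/3 (j(G, c) = -7 + ((G*G + 23*c) - 6)/3 = -7 + ((G² + 23*c) - 6)/3 = -7 + (-6 + G² + 23*c)/3 = -7 + (-2 + G²/3 + 23*c/3) = -9 + G²/3 + 23*c/3)
1/(j(25, w) + V(-27, 12)) = 1/((-9 + (⅓)*25² + (23/3)*(-13)) - 24/31) = 1/((-9 + (⅓)*625 - 299/3) - 24/31) = 1/((-9 + 625/3 - 299/3) - 24/31) = 1/(299/3 - 24/31) = 1/(9197/93) = 93/9197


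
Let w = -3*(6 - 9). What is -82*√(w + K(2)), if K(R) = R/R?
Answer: -82*√10 ≈ -259.31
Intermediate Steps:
K(R) = 1
w = 9 (w = -3*(-3) = 9)
-82*√(w + K(2)) = -82*√(9 + 1) = -82*√10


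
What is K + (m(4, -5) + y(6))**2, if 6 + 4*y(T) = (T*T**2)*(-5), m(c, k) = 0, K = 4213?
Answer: 311701/4 ≈ 77925.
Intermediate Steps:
y(T) = -3/2 - 5*T**3/4 (y(T) = -3/2 + ((T*T**2)*(-5))/4 = -3/2 + (T**3*(-5))/4 = -3/2 + (-5*T**3)/4 = -3/2 - 5*T**3/4)
K + (m(4, -5) + y(6))**2 = 4213 + (0 + (-3/2 - 5/4*6**3))**2 = 4213 + (0 + (-3/2 - 5/4*216))**2 = 4213 + (0 + (-3/2 - 270))**2 = 4213 + (0 - 543/2)**2 = 4213 + (-543/2)**2 = 4213 + 294849/4 = 311701/4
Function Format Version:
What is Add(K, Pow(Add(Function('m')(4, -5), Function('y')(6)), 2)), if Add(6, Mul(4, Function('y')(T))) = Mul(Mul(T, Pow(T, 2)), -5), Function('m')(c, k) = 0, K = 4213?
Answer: Rational(311701, 4) ≈ 77925.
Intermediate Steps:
Function('y')(T) = Add(Rational(-3, 2), Mul(Rational(-5, 4), Pow(T, 3))) (Function('y')(T) = Add(Rational(-3, 2), Mul(Rational(1, 4), Mul(Mul(T, Pow(T, 2)), -5))) = Add(Rational(-3, 2), Mul(Rational(1, 4), Mul(Pow(T, 3), -5))) = Add(Rational(-3, 2), Mul(Rational(1, 4), Mul(-5, Pow(T, 3)))) = Add(Rational(-3, 2), Mul(Rational(-5, 4), Pow(T, 3))))
Add(K, Pow(Add(Function('m')(4, -5), Function('y')(6)), 2)) = Add(4213, Pow(Add(0, Add(Rational(-3, 2), Mul(Rational(-5, 4), Pow(6, 3)))), 2)) = Add(4213, Pow(Add(0, Add(Rational(-3, 2), Mul(Rational(-5, 4), 216))), 2)) = Add(4213, Pow(Add(0, Add(Rational(-3, 2), -270)), 2)) = Add(4213, Pow(Add(0, Rational(-543, 2)), 2)) = Add(4213, Pow(Rational(-543, 2), 2)) = Add(4213, Rational(294849, 4)) = Rational(311701, 4)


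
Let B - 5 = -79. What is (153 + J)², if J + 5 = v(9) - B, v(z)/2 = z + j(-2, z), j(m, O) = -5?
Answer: 52900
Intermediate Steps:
B = -74 (B = 5 - 79 = -74)
v(z) = -10 + 2*z (v(z) = 2*(z - 5) = 2*(-5 + z) = -10 + 2*z)
J = 77 (J = -5 + ((-10 + 2*9) - 1*(-74)) = -5 + ((-10 + 18) + 74) = -5 + (8 + 74) = -5 + 82 = 77)
(153 + J)² = (153 + 77)² = 230² = 52900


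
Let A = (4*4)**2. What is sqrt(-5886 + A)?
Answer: I*sqrt(5630) ≈ 75.033*I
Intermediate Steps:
A = 256 (A = 16**2 = 256)
sqrt(-5886 + A) = sqrt(-5886 + 256) = sqrt(-5630) = I*sqrt(5630)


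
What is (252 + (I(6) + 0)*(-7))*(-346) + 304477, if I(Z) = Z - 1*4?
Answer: 222129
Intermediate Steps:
I(Z) = -4 + Z (I(Z) = Z - 4 = -4 + Z)
(252 + (I(6) + 0)*(-7))*(-346) + 304477 = (252 + ((-4 + 6) + 0)*(-7))*(-346) + 304477 = (252 + (2 + 0)*(-7))*(-346) + 304477 = (252 + 2*(-7))*(-346) + 304477 = (252 - 14)*(-346) + 304477 = 238*(-346) + 304477 = -82348 + 304477 = 222129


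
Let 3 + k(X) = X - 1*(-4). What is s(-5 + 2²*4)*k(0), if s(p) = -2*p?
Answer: -22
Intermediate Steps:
k(X) = 1 + X (k(X) = -3 + (X - 1*(-4)) = -3 + (X + 4) = -3 + (4 + X) = 1 + X)
s(-5 + 2²*4)*k(0) = (-2*(-5 + 2²*4))*(1 + 0) = -2*(-5 + 4*4)*1 = -2*(-5 + 16)*1 = -2*11*1 = -22*1 = -22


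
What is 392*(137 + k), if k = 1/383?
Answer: 20569024/383 ≈ 53705.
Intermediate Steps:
k = 1/383 ≈ 0.0026110
392*(137 + k) = 392*(137 + 1/383) = 392*(52472/383) = 20569024/383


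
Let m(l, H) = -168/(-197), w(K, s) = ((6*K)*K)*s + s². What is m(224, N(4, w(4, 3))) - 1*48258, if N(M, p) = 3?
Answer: -9506658/197 ≈ -48257.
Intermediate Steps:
w(K, s) = s² + 6*s*K² (w(K, s) = (6*K²)*s + s² = 6*s*K² + s² = s² + 6*s*K²)
m(l, H) = 168/197 (m(l, H) = -168*(-1/197) = 168/197)
m(224, N(4, w(4, 3))) - 1*48258 = 168/197 - 1*48258 = 168/197 - 48258 = -9506658/197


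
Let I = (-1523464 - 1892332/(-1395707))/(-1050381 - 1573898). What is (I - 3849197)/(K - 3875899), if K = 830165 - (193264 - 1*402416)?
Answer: 14098546301336660125/10389618586937395246 ≈ 1.3570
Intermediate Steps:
K = 1039317 (K = 830165 - (193264 - 402416) = 830165 - 1*(-209152) = 830165 + 209152 = 1039317)
I = 2126307476716/3662724570253 (I = (-1523464 - 1892332*(-1/1395707))/(-2624279) = (-1523464 + 1892332/1395707)*(-1/2624279) = -2126307476716/1395707*(-1/2624279) = 2126307476716/3662724570253 ≈ 0.58053)
(I - 3849197)/(K - 3875899) = (2126307476716/3662724570253 - 3849197)/(1039317 - 3875899) = -14098546301336660125/3662724570253/(-2836582) = -14098546301336660125/3662724570253*(-1/2836582) = 14098546301336660125/10389618586937395246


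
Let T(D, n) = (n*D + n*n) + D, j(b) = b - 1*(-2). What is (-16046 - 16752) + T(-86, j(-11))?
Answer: -32029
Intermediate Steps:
j(b) = 2 + b (j(b) = b + 2 = 2 + b)
T(D, n) = D + n² + D*n (T(D, n) = (D*n + n²) + D = (n² + D*n) + D = D + n² + D*n)
(-16046 - 16752) + T(-86, j(-11)) = (-16046 - 16752) + (-86 + (2 - 11)² - 86*(2 - 11)) = -32798 + (-86 + (-9)² - 86*(-9)) = -32798 + (-86 + 81 + 774) = -32798 + 769 = -32029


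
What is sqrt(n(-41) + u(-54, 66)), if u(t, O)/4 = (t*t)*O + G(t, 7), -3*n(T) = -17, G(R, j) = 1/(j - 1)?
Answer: sqrt(6928473)/3 ≈ 877.40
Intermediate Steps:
G(R, j) = 1/(-1 + j)
n(T) = 17/3 (n(T) = -1/3*(-17) = 17/3)
u(t, O) = 2/3 + 4*O*t**2 (u(t, O) = 4*((t*t)*O + 1/(-1 + 7)) = 4*(t**2*O + 1/6) = 4*(O*t**2 + 1/6) = 4*(1/6 + O*t**2) = 2/3 + 4*O*t**2)
sqrt(n(-41) + u(-54, 66)) = sqrt(17/3 + (2/3 + 4*66*(-54)**2)) = sqrt(17/3 + (2/3 + 4*66*2916)) = sqrt(17/3 + (2/3 + 769824)) = sqrt(17/3 + 2309474/3) = sqrt(2309491/3) = sqrt(6928473)/3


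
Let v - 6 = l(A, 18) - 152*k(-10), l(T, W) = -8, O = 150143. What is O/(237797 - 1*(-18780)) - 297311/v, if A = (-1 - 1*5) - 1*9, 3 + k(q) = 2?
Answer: -76260642997/38486550 ≈ -1981.5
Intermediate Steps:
k(q) = -1 (k(q) = -3 + 2 = -1)
A = -15 (A = (-1 - 5) - 9 = -6 - 9 = -15)
v = 150 (v = 6 + (-8 - 152*(-1)) = 6 + (-8 + 152) = 6 + 144 = 150)
O/(237797 - 1*(-18780)) - 297311/v = 150143/(237797 - 1*(-18780)) - 297311/150 = 150143/(237797 + 18780) - 297311*1/150 = 150143/256577 - 297311/150 = -76260642997/38486550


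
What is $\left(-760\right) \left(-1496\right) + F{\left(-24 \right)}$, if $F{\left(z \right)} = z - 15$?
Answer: $1136921$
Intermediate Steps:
$F{\left(z \right)} = -15 + z$
$\left(-760\right) \left(-1496\right) + F{\left(-24 \right)} = \left(-760\right) \left(-1496\right) - 39 = 1136960 - 39 = 1136921$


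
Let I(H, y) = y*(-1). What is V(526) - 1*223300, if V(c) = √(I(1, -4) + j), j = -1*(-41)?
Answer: -223300 + 3*√5 ≈ -2.2329e+5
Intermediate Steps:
I(H, y) = -y
j = 41
V(c) = 3*√5 (V(c) = √(-1*(-4) + 41) = √(4 + 41) = √45 = 3*√5)
V(526) - 1*223300 = 3*√5 - 1*223300 = 3*√5 - 223300 = -223300 + 3*√5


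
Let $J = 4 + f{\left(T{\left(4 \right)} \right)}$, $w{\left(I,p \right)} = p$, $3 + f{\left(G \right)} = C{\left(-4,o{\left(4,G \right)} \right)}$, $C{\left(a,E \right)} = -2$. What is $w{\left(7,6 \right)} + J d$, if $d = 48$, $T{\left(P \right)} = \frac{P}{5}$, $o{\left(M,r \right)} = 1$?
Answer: $-42$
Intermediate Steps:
$T{\left(P \right)} = \frac{P}{5}$ ($T{\left(P \right)} = P \frac{1}{5} = \frac{P}{5}$)
$f{\left(G \right)} = -5$ ($f{\left(G \right)} = -3 - 2 = -5$)
$J = -1$ ($J = 4 - 5 = -1$)
$w{\left(7,6 \right)} + J d = 6 - 48 = -42$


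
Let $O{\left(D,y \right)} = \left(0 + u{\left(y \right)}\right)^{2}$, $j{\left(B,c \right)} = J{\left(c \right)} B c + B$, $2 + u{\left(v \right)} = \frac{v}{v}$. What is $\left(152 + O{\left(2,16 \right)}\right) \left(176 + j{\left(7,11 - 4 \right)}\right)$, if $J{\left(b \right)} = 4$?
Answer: $57987$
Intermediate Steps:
$u{\left(v \right)} = -1$ ($u{\left(v \right)} = -2 + \frac{v}{v} = -2 + 1 = -1$)
$j{\left(B,c \right)} = B + 4 B c$ ($j{\left(B,c \right)} = 4 B c + B = B + 4 B c$)
$O{\left(D,y \right)} = 1$ ($O{\left(D,y \right)} = \left(0 - 1\right)^{2} = \left(-1\right)^{2} = 1$)
$\left(152 + O{\left(2,16 \right)}\right) \left(176 + j{\left(7,11 - 4 \right)}\right) = \left(152 + 1\right) \left(176 + 7 \left(1 + 4 \left(11 - 4\right)\right)\right) = 153 \left(176 + 7 \left(1 + 4 \left(11 - 4\right)\right)\right) = 153 \left(176 + 7 \left(1 + 4 \cdot 7\right)\right) = 153 \left(176 + 7 \left(1 + 28\right)\right) = 153 \left(176 + 7 \cdot 29\right) = 153 \left(176 + 203\right) = 153 \cdot 379 = 57987$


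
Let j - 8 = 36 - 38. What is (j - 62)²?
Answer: 3136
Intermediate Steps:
j = 6 (j = 8 + (36 - 38) = 8 - 2 = 6)
(j - 62)² = (6 - 62)² = (-56)² = 3136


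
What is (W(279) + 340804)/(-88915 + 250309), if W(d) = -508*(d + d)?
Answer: 28670/80697 ≈ 0.35528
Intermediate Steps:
W(d) = -1016*d
(W(279) + 340804)/(-88915 + 250309) = (-1016*279 + 340804)/(-88915 + 250309) = (-283464 + 340804)/161394 = 57340*(1/161394) = 28670/80697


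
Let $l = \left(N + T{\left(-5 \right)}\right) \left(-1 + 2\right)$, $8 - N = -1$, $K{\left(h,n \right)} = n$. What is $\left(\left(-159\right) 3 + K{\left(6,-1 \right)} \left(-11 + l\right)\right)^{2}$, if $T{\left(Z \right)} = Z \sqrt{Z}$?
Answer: $225500 - 4750 i \sqrt{5} \approx 2.255 \cdot 10^{5} - 10621.0 i$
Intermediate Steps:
$N = 9$ ($N = 8 - -1 = 8 + 1 = 9$)
$T{\left(Z \right)} = Z^{\frac{3}{2}}$
$l = 9 - 5 i \sqrt{5}$ ($l = \left(9 + \left(-5\right)^{\frac{3}{2}}\right) \left(-1 + 2\right) = \left(9 - 5 i \sqrt{5}\right) 1 = 9 - 5 i \sqrt{5} \approx 9.0 - 11.18 i$)
$\left(\left(-159\right) 3 + K{\left(6,-1 \right)} \left(-11 + l\right)\right)^{2} = \left(\left(-159\right) 3 - \left(-11 + \left(9 - 5 i \sqrt{5}\right)\right)\right)^{2} = \left(-477 - \left(-2 - 5 i \sqrt{5}\right)\right)^{2} = \left(-477 + \left(2 + 5 i \sqrt{5}\right)\right)^{2} = \left(-475 + 5 i \sqrt{5}\right)^{2}$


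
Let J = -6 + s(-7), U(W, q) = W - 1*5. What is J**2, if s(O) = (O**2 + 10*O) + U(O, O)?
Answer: 1521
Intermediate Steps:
U(W, q) = -5 + W (U(W, q) = W - 5 = -5 + W)
s(O) = -5 + O**2 + 11*O (s(O) = (O**2 + 10*O) + (-5 + O) = -5 + O**2 + 11*O)
J = -39 (J = -6 + (-5 + (-7)**2 + 11*(-7)) = -6 + (-5 + 49 - 77) = -6 - 33 = -39)
J**2 = (-39)**2 = 1521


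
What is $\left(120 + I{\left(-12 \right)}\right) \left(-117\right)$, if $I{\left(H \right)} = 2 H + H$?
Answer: $-9828$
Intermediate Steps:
$I{\left(H \right)} = 3 H$
$\left(120 + I{\left(-12 \right)}\right) \left(-117\right) = \left(120 + 3 \left(-12\right)\right) \left(-117\right) = \left(120 - 36\right) \left(-117\right) = 84 \left(-117\right) = -9828$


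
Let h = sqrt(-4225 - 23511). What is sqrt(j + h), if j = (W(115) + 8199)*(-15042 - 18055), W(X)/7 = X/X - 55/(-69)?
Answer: sqrt(-2446007883 + 18*I*sqrt(6934))/3 ≈ 0.0050511 + 16486.0*I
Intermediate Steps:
W(X) = 868/69 (W(X) = 7*(X/X - 55/(-69)) = 7*(1 - 55*(-1/69)) = 7*(1 + 55/69) = 7*(124/69) = 868/69)
j = -815335961/3 (j = (868/69 + 8199)*(-15042 - 18055) = (566599/69)*(-33097) = -815335961/3 ≈ -2.7178e+8)
h = 2*I*sqrt(6934) (h = sqrt(-27736) = 2*I*sqrt(6934) ≈ 166.54*I)
sqrt(j + h) = sqrt(-815335961/3 + 2*I*sqrt(6934))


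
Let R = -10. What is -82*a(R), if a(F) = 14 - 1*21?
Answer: 574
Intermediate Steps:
a(F) = -7 (a(F) = 14 - 21 = -7)
-82*a(R) = -82*(-7) = 574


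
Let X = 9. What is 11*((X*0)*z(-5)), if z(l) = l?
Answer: 0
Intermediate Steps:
11*((X*0)*z(-5)) = 11*((9*0)*(-5)) = 11*(0*(-5)) = 11*0 = 0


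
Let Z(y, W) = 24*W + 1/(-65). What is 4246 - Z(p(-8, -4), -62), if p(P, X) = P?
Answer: 372711/65 ≈ 5734.0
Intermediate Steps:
Z(y, W) = -1/65 + 24*W (Z(y, W) = 24*W - 1/65 = -1/65 + 24*W)
4246 - Z(p(-8, -4), -62) = 4246 - (-1/65 + 24*(-62)) = 4246 - (-1/65 - 1488) = 4246 - 1*(-96721/65) = 4246 + 96721/65 = 372711/65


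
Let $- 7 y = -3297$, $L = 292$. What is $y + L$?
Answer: $763$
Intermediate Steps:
$y = 471$ ($y = \left(- \frac{1}{7}\right) \left(-3297\right) = 471$)
$y + L = 471 + 292 = 763$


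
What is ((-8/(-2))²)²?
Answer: 256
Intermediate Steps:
((-8/(-2))²)² = ((-8*(-½))²)² = (4²)² = 16² = 256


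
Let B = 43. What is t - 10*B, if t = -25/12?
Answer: -5185/12 ≈ -432.08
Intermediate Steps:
t = -25/12 (t = -25*1/12 = -25/12 ≈ -2.0833)
t - 10*B = -25/12 - 10*43 = -25/12 - 430 = -5185/12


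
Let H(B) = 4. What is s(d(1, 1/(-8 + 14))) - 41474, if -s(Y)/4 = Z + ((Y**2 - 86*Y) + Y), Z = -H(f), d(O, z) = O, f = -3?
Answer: -41122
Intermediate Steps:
Z = -4 (Z = -1*4 = -4)
s(Y) = 16 - 4*Y**2 + 340*Y (s(Y) = -4*(-4 + ((Y**2 - 86*Y) + Y)) = -4*(-4 + (Y**2 - 85*Y)) = -4*(-4 + Y**2 - 85*Y) = 16 - 4*Y**2 + 340*Y)
s(d(1, 1/(-8 + 14))) - 41474 = (16 - 4*1**2 + 340*1) - 41474 = (16 - 4*1 + 340) - 41474 = (16 - 4 + 340) - 41474 = 352 - 41474 = -41122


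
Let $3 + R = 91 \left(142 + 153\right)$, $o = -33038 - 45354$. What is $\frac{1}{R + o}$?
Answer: $- \frac{1}{51550} \approx -1.9399 \cdot 10^{-5}$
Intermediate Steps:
$o = -78392$ ($o = -33038 - 45354 = -78392$)
$R = 26842$ ($R = -3 + 91 \left(142 + 153\right) = -3 + 91 \cdot 295 = -3 + 26845 = 26842$)
$\frac{1}{R + o} = \frac{1}{26842 - 78392} = \frac{1}{-51550} = - \frac{1}{51550}$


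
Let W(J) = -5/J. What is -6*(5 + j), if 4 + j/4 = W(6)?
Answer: 86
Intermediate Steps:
j = -58/3 (j = -16 + 4*(-5/6) = -16 - 10/3 = -58/3 ≈ -19.333)
-6*(5 + j) = -6*(5 - 58/3) = -6*(-43/3) = 86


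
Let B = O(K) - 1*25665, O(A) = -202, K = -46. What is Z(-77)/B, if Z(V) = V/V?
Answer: -1/25867 ≈ -3.8659e-5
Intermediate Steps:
B = -25867 (B = -202 - 1*25665 = -202 - 25665 = -25867)
Z(V) = 1
Z(-77)/B = 1/(-25867) = 1*(-1/25867) = -1/25867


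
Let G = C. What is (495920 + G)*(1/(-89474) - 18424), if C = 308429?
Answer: -189420624740139/12782 ≈ -1.4819e+10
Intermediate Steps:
G = 308429
(495920 + G)*(1/(-89474) - 18424) = (495920 + 308429)*(1/(-89474) - 18424) = 804349*(-1/89474 - 18424) = 804349*(-1648468977/89474) = -189420624740139/12782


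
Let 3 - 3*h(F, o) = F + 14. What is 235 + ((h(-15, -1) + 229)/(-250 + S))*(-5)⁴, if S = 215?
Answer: -81440/21 ≈ -3878.1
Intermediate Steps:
h(F, o) = -11/3 - F/3 (h(F, o) = 1 - (F + 14)/3 = 1 - (14 + F)/3 = 1 + (-14/3 - F/3) = -11/3 - F/3)
235 + ((h(-15, -1) + 229)/(-250 + S))*(-5)⁴ = 235 + (((-11/3 - ⅓*(-15)) + 229)/(-250 + 215))*(-5)⁴ = 235 + (((-11/3 + 5) + 229)/(-35))*625 = 235 + ((4/3 + 229)*(-1/35))*625 = 235 + ((691/3)*(-1/35))*625 = 235 - 691/105*625 = 235 - 86375/21 = -81440/21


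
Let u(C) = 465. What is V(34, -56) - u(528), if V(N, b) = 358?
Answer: -107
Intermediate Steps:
V(34, -56) - u(528) = 358 - 1*465 = 358 - 465 = -107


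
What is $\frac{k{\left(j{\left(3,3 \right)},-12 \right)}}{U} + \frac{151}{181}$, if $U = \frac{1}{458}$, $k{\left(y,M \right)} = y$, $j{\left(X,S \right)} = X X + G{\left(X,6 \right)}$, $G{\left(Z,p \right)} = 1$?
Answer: $\frac{829131}{181} \approx 4580.8$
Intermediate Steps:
$j{\left(X,S \right)} = 1 + X^{2}$ ($j{\left(X,S \right)} = X X + 1 = X^{2} + 1 = 1 + X^{2}$)
$U = \frac{1}{458} \approx 0.0021834$
$\frac{k{\left(j{\left(3,3 \right)},-12 \right)}}{U} + \frac{151}{181} = \left(1 + 3^{2}\right) \frac{1}{\frac{1}{458}} + \frac{151}{181} = \left(1 + 9\right) 458 + 151 \cdot \frac{1}{181} = 10 \cdot 458 + \frac{151}{181} = 4580 + \frac{151}{181} = \frac{829131}{181}$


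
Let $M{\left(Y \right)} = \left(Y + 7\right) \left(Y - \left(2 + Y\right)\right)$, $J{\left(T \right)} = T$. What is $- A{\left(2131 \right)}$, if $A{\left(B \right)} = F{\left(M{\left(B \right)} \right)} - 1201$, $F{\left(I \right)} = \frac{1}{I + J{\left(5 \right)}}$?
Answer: $\frac{5129472}{4271} \approx 1201.0$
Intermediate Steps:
$M{\left(Y \right)} = -14 - 2 Y$ ($M{\left(Y \right)} = \left(7 + Y\right) \left(-2\right) = -14 - 2 Y$)
$F{\left(I \right)} = \frac{1}{5 + I}$ ($F{\left(I \right)} = \frac{1}{I + 5} = \frac{1}{5 + I}$)
$A{\left(B \right)} = -1201 + \frac{1}{-9 - 2 B}$ ($A{\left(B \right)} = \frac{1}{5 - \left(14 + 2 B\right)} - 1201 = \frac{1}{-9 - 2 B} - 1201 = -1201 + \frac{1}{-9 - 2 B}$)
$- A{\left(2131 \right)} = - \frac{2 \left(-5405 - 2559331\right)}{9 + 2 \cdot 2131} = - \frac{2 \left(-5405 - 2559331\right)}{9 + 4262} = - \frac{2 \left(-2564736\right)}{4271} = \left(-1\right) \left(- \frac{5129472}{4271}\right) = \frac{5129472}{4271}$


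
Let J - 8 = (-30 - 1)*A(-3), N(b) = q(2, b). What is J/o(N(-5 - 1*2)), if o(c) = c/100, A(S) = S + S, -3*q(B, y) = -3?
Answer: 19400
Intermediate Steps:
q(B, y) = 1 (q(B, y) = -1/3*(-3) = 1)
N(b) = 1
A(S) = 2*S
o(c) = c/100 (o(c) = c*(1/100) = c/100)
J = 194 (J = 8 + (-30 - 1)*(2*(-3)) = 8 - 31*(-6) = 8 + 186 = 194)
J/o(N(-5 - 1*2)) = 194/(((1/100)*1)) = 194/(1/100) = 194*100 = 19400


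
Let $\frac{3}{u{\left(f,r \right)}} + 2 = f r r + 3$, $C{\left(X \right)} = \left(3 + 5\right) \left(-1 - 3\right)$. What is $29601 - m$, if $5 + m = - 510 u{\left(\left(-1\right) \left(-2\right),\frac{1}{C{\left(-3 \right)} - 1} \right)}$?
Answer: $\frac{33966316}{1091} \approx 31133.0$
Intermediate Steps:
$C{\left(X \right)} = -32$ ($C{\left(X \right)} = 8 \left(-4\right) = -32$)
$u{\left(f,r \right)} = \frac{3}{1 + f r^{2}}$ ($u{\left(f,r \right)} = \frac{3}{-2 + \left(f r r + 3\right)} = \frac{3}{-2 + \left(f r^{2} + 3\right)} = \frac{3}{-2 + \left(3 + f r^{2}\right)} = \frac{3}{1 + f r^{2}}$)
$m = - \frac{1671625}{1091}$ ($m = -5 - 510 \frac{3}{1 + \left(-1\right) \left(-2\right) \left(\frac{1}{-32 - 1}\right)^{2}} = -5 - 510 \frac{3}{1 + 2 \left(\frac{1}{-33}\right)^{2}} = -5 - 510 \frac{3}{1 + 2 \left(- \frac{1}{33}\right)^{2}} = -5 - 510 \frac{3}{1 + 2 \cdot \frac{1}{1089}} = -5 - 510 \frac{3}{1 + \frac{2}{1089}} = -5 - 510 \frac{3}{\frac{1091}{1089}} = -5 - 510 \cdot 3 \cdot \frac{1089}{1091} = -5 - \frac{1666170}{1091} = - \frac{1671625}{1091} \approx -1532.2$)
$29601 - m = 29601 - - \frac{1671625}{1091} = 29601 + \frac{1671625}{1091} = \frac{33966316}{1091}$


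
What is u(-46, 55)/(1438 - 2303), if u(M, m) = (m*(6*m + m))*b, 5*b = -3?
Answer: 2541/173 ≈ 14.688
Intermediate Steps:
b = -3/5 (b = (1/5)*(-3) = -3/5 ≈ -0.60000)
u(M, m) = -21*m**2/5 (u(M, m) = (m*(6*m + m))*(-3/5) = (m*(7*m))*(-3/5) = (7*m**2)*(-3/5) = -21*m**2/5)
u(-46, 55)/(1438 - 2303) = (-21/5*55**2)/(1438 - 2303) = -21/5*3025/(-865) = -12705*(-1/865) = 2541/173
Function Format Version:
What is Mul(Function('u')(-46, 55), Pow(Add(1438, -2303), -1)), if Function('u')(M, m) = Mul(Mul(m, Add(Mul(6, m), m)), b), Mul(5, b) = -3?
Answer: Rational(2541, 173) ≈ 14.688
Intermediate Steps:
b = Rational(-3, 5) (b = Mul(Rational(1, 5), -3) = Rational(-3, 5) ≈ -0.60000)
Function('u')(M, m) = Mul(Rational(-21, 5), Pow(m, 2)) (Function('u')(M, m) = Mul(Mul(m, Add(Mul(6, m), m)), Rational(-3, 5)) = Mul(Mul(m, Mul(7, m)), Rational(-3, 5)) = Mul(Mul(7, Pow(m, 2)), Rational(-3, 5)) = Mul(Rational(-21, 5), Pow(m, 2)))
Mul(Function('u')(-46, 55), Pow(Add(1438, -2303), -1)) = Mul(Mul(Rational(-21, 5), Pow(55, 2)), Pow(Add(1438, -2303), -1)) = Mul(Mul(Rational(-21, 5), 3025), Pow(-865, -1)) = Mul(-12705, Rational(-1, 865)) = Rational(2541, 173)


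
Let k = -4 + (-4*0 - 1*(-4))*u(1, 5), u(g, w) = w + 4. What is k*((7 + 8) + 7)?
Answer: 704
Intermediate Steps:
u(g, w) = 4 + w
k = 32 (k = -4 + (-4*0 - 1*(-4))*(4 + 5) = -4 + (0 + 4)*9 = -4 + 4*9 = -4 + 36 = 32)
k*((7 + 8) + 7) = 32*((7 + 8) + 7) = 32*(15 + 7) = 32*22 = 704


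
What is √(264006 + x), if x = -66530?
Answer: 2*√49369 ≈ 444.38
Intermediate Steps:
√(264006 + x) = √(264006 - 66530) = √197476 = 2*√49369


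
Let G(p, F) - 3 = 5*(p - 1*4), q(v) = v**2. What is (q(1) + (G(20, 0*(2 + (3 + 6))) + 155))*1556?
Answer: 371884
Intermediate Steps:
G(p, F) = -17 + 5*p (G(p, F) = 3 + 5*(p - 1*4) = 3 + 5*(p - 4) = 3 + 5*(-4 + p) = 3 + (-20 + 5*p) = -17 + 5*p)
(q(1) + (G(20, 0*(2 + (3 + 6))) + 155))*1556 = (1**2 + ((-17 + 5*20) + 155))*1556 = (1 + ((-17 + 100) + 155))*1556 = (1 + (83 + 155))*1556 = (1 + 238)*1556 = 239*1556 = 371884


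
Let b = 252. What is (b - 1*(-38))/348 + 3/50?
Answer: 67/75 ≈ 0.89333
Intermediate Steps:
(b - 1*(-38))/348 + 3/50 = (252 - 1*(-38))/348 + 3/50 = (252 + 38)*(1/348) + 3*(1/50) = 290*(1/348) + 3/50 = ⅚ + 3/50 = 67/75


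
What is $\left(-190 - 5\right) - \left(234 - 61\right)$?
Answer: $-368$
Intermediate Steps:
$\left(-190 - 5\right) - \left(234 - 61\right) = -195 - 173 = -368$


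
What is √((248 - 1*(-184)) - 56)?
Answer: 2*√94 ≈ 19.391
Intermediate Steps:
√((248 - 1*(-184)) - 56) = √((248 + 184) - 56) = √(432 - 56) = √376 = 2*√94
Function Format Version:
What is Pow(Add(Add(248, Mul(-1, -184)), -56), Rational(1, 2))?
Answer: Mul(2, Pow(94, Rational(1, 2))) ≈ 19.391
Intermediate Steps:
Pow(Add(Add(248, Mul(-1, -184)), -56), Rational(1, 2)) = Pow(Add(Add(248, 184), -56), Rational(1, 2)) = Pow(Add(432, -56), Rational(1, 2)) = Pow(376, Rational(1, 2)) = Mul(2, Pow(94, Rational(1, 2)))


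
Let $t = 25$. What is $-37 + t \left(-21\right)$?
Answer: $-562$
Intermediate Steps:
$-37 + t \left(-21\right) = -37 + 25 \left(-21\right) = -37 - 525 = -562$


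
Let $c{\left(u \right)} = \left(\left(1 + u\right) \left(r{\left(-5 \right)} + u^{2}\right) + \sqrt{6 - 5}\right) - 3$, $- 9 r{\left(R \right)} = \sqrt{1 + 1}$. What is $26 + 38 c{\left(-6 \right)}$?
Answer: $-6890 + \frac{190 \sqrt{2}}{9} \approx -6860.1$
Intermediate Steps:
$r{\left(R \right)} = - \frac{\sqrt{2}}{9}$ ($r{\left(R \right)} = - \frac{\sqrt{1 + 1}}{9} = - \frac{\sqrt{2}}{9}$)
$c{\left(u \right)} = -2 + \left(1 + u\right) \left(u^{2} - \frac{\sqrt{2}}{9}\right)$ ($c{\left(u \right)} = \left(\left(1 + u\right) \left(- \frac{\sqrt{2}}{9} + u^{2}\right) + \sqrt{6 - 5}\right) - 3 = \left(\left(1 + u\right) \left(u^{2} - \frac{\sqrt{2}}{9}\right) + \sqrt{1}\right) - 3 = \left(\left(1 + u\right) \left(u^{2} - \frac{\sqrt{2}}{9}\right) + 1\right) - 3 = \left(1 + \left(1 + u\right) \left(u^{2} - \frac{\sqrt{2}}{9}\right)\right) - 3 = -2 + \left(1 + u\right) \left(u^{2} - \frac{\sqrt{2}}{9}\right)$)
$26 + 38 c{\left(-6 \right)} = 26 + 38 \left(-2 + \left(-6\right)^{2} + \left(-6\right)^{3} - \frac{\sqrt{2}}{9} - - \frac{2 \sqrt{2}}{3}\right) = 26 + 38 \left(-2 + 36 - 216 - \frac{\sqrt{2}}{9} + \frac{2 \sqrt{2}}{3}\right) = 26 + 38 \left(-182 + \frac{5 \sqrt{2}}{9}\right) = 26 - \left(6916 - \frac{190 \sqrt{2}}{9}\right) = -6890 + \frac{190 \sqrt{2}}{9}$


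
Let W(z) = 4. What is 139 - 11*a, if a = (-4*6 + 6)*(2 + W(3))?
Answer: 1327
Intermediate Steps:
a = -108 (a = (-4*6 + 6)*(2 + 4) = (-24 + 6)*6 = -18*6 = -108)
139 - 11*a = 139 - 11*(-108) = 139 + 1188 = 1327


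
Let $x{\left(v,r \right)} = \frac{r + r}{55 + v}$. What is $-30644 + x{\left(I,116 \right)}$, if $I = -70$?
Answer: $- \frac{459892}{15} \approx -30659.0$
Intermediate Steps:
$x{\left(v,r \right)} = \frac{2 r}{55 + v}$
$-30644 + x{\left(I,116 \right)} = -30644 + 2 \cdot 116 \frac{1}{55 - 70} = -30644 + 2 \cdot 116 \frac{1}{-15} = -30644 + 2 \cdot 116 \left(- \frac{1}{15}\right) = -30644 - \frac{232}{15} = - \frac{459892}{15}$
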